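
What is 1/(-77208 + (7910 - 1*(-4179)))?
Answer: -1/65119 ≈ -1.5356e-5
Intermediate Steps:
1/(-77208 + (7910 - 1*(-4179))) = 1/(-77208 + (7910 + 4179)) = 1/(-77208 + 12089) = 1/(-65119) = -1/65119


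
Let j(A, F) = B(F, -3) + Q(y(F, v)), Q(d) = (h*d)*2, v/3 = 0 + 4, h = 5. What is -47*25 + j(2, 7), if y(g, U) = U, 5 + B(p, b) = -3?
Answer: -1063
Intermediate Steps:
v = 12 (v = 3*(0 + 4) = 3*4 = 12)
B(p, b) = -8 (B(p, b) = -5 - 3 = -8)
Q(d) = 10*d (Q(d) = (5*d)*2 = 10*d)
j(A, F) = 112 (j(A, F) = -8 + 10*12 = -8 + 120 = 112)
-47*25 + j(2, 7) = -47*25 + 112 = -1175 + 112 = -1063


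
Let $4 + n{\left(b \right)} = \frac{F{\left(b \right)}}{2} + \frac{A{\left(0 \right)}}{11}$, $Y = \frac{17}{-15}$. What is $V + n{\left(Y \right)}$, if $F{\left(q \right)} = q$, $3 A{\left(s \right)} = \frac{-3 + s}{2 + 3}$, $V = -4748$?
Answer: $- \frac{1568353}{330} \approx -4752.6$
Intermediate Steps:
$A{\left(s \right)} = - \frac{1}{5} + \frac{s}{15}$ ($A{\left(s \right)} = \frac{\left(-3 + s\right) \frac{1}{2 + 3}}{3} = \frac{\left(-3 + s\right) \frac{1}{5}}{3} = \frac{- \frac{3}{5} + \frac{s}{5}}{3} = - \frac{1}{5} + \frac{s}{15}$)
$Y = - \frac{17}{15}$ ($Y = 17 \left(- \frac{1}{15}\right) = - \frac{17}{15} \approx -1.1333$)
$n{\left(b \right)} = - \frac{221}{55} + \frac{b}{2}$ ($n{\left(b \right)} = -4 + \left(\frac{b}{2} + \frac{- \frac{1}{5} + \frac{1}{15} \cdot 0}{11}\right) = -4 + \left(b \frac{1}{2} + \left(- \frac{1}{5} + 0\right) \frac{1}{11}\right) = -4 + \left(\frac{b}{2} - \frac{1}{55}\right) = -4 + \left(- \frac{1}{55} + \frac{b}{2}\right) = - \frac{221}{55} + \frac{b}{2}$)
$V + n{\left(Y \right)} = -4748 + \left(- \frac{221}{55} + \frac{1}{2} \left(- \frac{17}{15}\right)\right) = -4748 - \frac{1513}{330} = - \frac{1568353}{330}$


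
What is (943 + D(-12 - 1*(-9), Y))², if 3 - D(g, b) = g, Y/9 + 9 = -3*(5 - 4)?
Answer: 900601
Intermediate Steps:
Y = -108 (Y = -81 + 9*(-3*(5 - 4)) = -81 + 9*(-3*1) = -81 + 9*(-3) = -81 - 27 = -108)
D(g, b) = 3 - g
(943 + D(-12 - 1*(-9), Y))² = (943 + (3 - (-12 - 1*(-9))))² = (943 + (3 - (-12 + 9)))² = (943 + (3 - 1*(-3)))² = (943 + (3 + 3))² = (943 + 6)² = 949² = 900601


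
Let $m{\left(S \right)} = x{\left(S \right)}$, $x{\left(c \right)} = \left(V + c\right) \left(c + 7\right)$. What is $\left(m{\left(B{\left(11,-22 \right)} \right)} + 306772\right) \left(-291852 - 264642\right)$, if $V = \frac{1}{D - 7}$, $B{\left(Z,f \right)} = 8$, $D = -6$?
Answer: $- \frac{2220177889014}{13} \approx -1.7078 \cdot 10^{11}$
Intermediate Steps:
$V = - \frac{1}{13}$ ($V = \frac{1}{-6 - 7} = \frac{1}{-13} = - \frac{1}{13} \approx -0.076923$)
$x{\left(c \right)} = \left(7 + c\right) \left(- \frac{1}{13} + c\right)$ ($x{\left(c \right)} = \left(- \frac{1}{13} + c\right) \left(c + 7\right) = \left(- \frac{1}{13} + c\right) \left(7 + c\right) = \left(7 + c\right) \left(- \frac{1}{13} + c\right)$)
$m{\left(S \right)} = - \frac{7}{13} + S^{2} + \frac{90 S}{13}$
$\left(m{\left(B{\left(11,-22 \right)} \right)} + 306772\right) \left(-291852 - 264642\right) = \left(\left(- \frac{7}{13} + 8^{2} + \frac{90}{13} \cdot 8\right) + 306772\right) \left(-291852 - 264642\right) = \left(\left(- \frac{7}{13} + 64 + \frac{720}{13}\right) + 306772\right) \left(-556494\right) = \left(\frac{1545}{13} + 306772\right) \left(-556494\right) = \frac{3989581}{13} \left(-556494\right) = - \frac{2220177889014}{13}$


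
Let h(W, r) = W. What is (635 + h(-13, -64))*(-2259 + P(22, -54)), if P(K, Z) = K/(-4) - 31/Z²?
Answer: -2053630343/1458 ≈ -1.4085e+6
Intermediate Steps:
P(K, Z) = -31/Z² - K/4 (P(K, Z) = K*(-¼) - 31/Z² = -K/4 - 31/Z² = -31/Z² - K/4)
(635 + h(-13, -64))*(-2259 + P(22, -54)) = (635 - 13)*(-2259 + (-31/(-54)² - ¼*22)) = 622*(-2259 + (-31*1/2916 - 11/2)) = 622*(-2259 + (-31/2916 - 11/2)) = 622*(-2259 - 16069/2916) = 622*(-6603313/2916) = -2053630343/1458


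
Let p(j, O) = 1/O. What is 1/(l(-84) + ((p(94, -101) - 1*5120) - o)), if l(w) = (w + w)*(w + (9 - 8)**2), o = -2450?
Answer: 101/1138673 ≈ 8.8700e-5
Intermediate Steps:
l(w) = 2*w*(1 + w) (l(w) = (2*w)*(w + 1**2) = (2*w)*(w + 1) = (2*w)*(1 + w) = 2*w*(1 + w))
1/(l(-84) + ((p(94, -101) - 1*5120) - o)) = 1/(2*(-84)*(1 - 84) + ((1/(-101) - 1*5120) - 1*(-2450))) = 1/(2*(-84)*(-83) + ((-1/101 - 5120) + 2450)) = 1/(13944 + (-517121/101 + 2450)) = 1/(13944 - 269671/101) = 1/(1138673/101) = 101/1138673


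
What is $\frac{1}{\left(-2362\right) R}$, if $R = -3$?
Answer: $\frac{1}{7086} \approx 0.00014112$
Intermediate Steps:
$\frac{1}{\left(-2362\right) R} = \frac{1}{\left(-2362\right) \left(-3\right)} = \frac{1}{7086}$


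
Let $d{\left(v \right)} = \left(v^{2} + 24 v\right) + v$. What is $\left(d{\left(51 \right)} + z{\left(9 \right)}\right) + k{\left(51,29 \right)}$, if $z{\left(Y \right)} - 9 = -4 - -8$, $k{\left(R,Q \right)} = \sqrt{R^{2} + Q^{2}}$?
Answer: $3889 + \sqrt{3442} \approx 3947.7$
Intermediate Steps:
$d{\left(v \right)} = v^{2} + 25 v$
$k{\left(R,Q \right)} = \sqrt{Q^{2} + R^{2}}$
$z{\left(Y \right)} = 13$ ($z{\left(Y \right)} = 9 - -4 = 9 + \left(-4 + 8\right) = 9 + 4 = 13$)
$\left(d{\left(51 \right)} + z{\left(9 \right)}\right) + k{\left(51,29 \right)} = \left(51 \left(25 + 51\right) + 13\right) + \sqrt{29^{2} + 51^{2}} = \left(51 \cdot 76 + 13\right) + \sqrt{841 + 2601} = \left(3876 + 13\right) + \sqrt{3442} = 3889 + \sqrt{3442}$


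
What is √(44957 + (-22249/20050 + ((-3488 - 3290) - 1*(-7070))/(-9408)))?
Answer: √1275186273586053/168420 ≈ 212.03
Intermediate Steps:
√(44957 + (-22249/20050 + ((-3488 - 3290) - 1*(-7070))/(-9408))) = √(44957 + (-22249*1/20050 + (-6778 + 7070)*(-1/9408))) = √(44957 + (-22249/20050 + 292*(-1/9408))) = √(44957 + (-22249/20050 - 73/2352)) = √(44957 - 26896649/23578800) = √(1060005214951/23578800) = √1275186273586053/168420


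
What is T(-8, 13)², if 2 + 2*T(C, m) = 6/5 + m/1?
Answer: 3721/100 ≈ 37.210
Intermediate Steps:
T(C, m) = -⅖ + m/2 (T(C, m) = -1 + (6/5 + m/1)/2 = -1 + (6*(⅕) + m*1)/2 = -1 + (6/5 + m)/2 = -1 + (⅗ + m/2) = -⅖ + m/2)
T(-8, 13)² = (-⅖ + (½)*13)² = (-⅖ + 13/2)² = (61/10)² = 3721/100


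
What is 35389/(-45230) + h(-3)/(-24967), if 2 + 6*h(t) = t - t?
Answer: -2650626259/3387772230 ≈ -0.78241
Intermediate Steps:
h(t) = -⅓ (h(t) = -⅓ + (t - t)/6 = -⅓ + (⅙)*0 = -⅓ + 0 = -⅓)
35389/(-45230) + h(-3)/(-24967) = 35389/(-45230) - ⅓/(-24967) = 35389*(-1/45230) - ⅓*(-1/24967) = -35389/45230 + 1/74901 = -2650626259/3387772230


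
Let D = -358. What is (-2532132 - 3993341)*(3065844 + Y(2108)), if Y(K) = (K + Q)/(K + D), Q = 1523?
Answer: -35010667621363463/1750 ≈ -2.0006e+13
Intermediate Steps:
Y(K) = (1523 + K)/(-358 + K) (Y(K) = (K + 1523)/(K - 358) = (1523 + K)/(-358 + K))
(-2532132 - 3993341)*(3065844 + Y(2108)) = (-2532132 - 3993341)*(3065844 + (1523 + 2108)/(-358 + 2108)) = -6525473*(3065844 + 3631/1750) = -6525473*5365230631/1750 = -35010667621363463/1750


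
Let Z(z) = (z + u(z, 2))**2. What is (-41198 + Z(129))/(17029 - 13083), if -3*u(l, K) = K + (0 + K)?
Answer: -224093/35514 ≈ -6.3100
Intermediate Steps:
u(l, K) = -2*K/3 (u(l, K) = -(K + (0 + K))/3 = -(K + K)/3 = -2*K/3)
Z(z) = (-4/3 + z)**2 (Z(z) = (z - 2/3*2)**2 = (z - 4/3)**2 = (-4/3 + z)**2)
(-41198 + Z(129))/(17029 - 13083) = (-41198 + (-4 + 3*129)**2/9)/(17029 - 13083) = (-41198 + (-4 + 387)**2/9)/3946 = (-41198 + (1/9)*383**2)*(1/3946) = (-41198 + (1/9)*146689)*(1/3946) = (-41198 + 146689/9)*(1/3946) = -224093/9*1/3946 = -224093/35514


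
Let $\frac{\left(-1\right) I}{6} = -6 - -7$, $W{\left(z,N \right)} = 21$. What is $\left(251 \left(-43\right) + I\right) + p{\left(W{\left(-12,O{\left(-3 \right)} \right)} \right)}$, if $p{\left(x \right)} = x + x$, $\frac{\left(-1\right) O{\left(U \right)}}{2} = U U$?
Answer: $-10757$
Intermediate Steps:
$O{\left(U \right)} = - 2 U^{2}$ ($O{\left(U \right)} = - 2 U U = - 2 U^{2}$)
$p{\left(x \right)} = 2 x$
$I = -6$ ($I = - 6 \left(-6 - -7\right) = - 6 \left(-6 + 7\right) = \left(-6\right) 1 = -6$)
$\left(251 \left(-43\right) + I\right) + p{\left(W{\left(-12,O{\left(-3 \right)} \right)} \right)} = \left(251 \left(-43\right) - 6\right) + 2 \cdot 21 = \left(-10793 - 6\right) + 42 = -10799 + 42 = -10757$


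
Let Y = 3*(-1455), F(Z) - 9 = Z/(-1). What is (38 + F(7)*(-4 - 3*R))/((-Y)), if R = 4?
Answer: 2/1455 ≈ 0.0013746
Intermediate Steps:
F(Z) = 9 - Z (F(Z) = 9 + Z/(-1) = 9 + Z*(-1) = 9 - Z)
Y = -4365
(38 + F(7)*(-4 - 3*R))/((-Y)) = (38 + (9 - 1*7)*(-4 - 3*4))/((-1*(-4365))) = (38 + (9 - 7)*(-4 - 12))/4365 = (38 + 2*(-16))*(1/4365) = (38 - 32)*(1/4365) = 6*(1/4365) = 2/1455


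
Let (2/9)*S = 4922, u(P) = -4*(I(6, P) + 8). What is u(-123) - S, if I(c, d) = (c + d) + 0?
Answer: -21713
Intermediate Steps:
I(c, d) = c + d
u(P) = -56 - 4*P (u(P) = -4*((6 + P) + 8) = -4*(14 + P) = -56 - 4*P)
S = 22149 (S = (9/2)*4922 = 22149)
u(-123) - S = (-56 - 4*(-123)) - 1*22149 = (-56 + 492) - 22149 = 436 - 22149 = -21713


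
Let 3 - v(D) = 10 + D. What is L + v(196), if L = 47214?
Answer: 47011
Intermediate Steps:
v(D) = -7 - D (v(D) = 3 - (10 + D) = 3 + (-10 - D) = -7 - D)
L + v(196) = 47214 + (-7 - 1*196) = 47214 + (-7 - 196) = 47214 - 203 = 47011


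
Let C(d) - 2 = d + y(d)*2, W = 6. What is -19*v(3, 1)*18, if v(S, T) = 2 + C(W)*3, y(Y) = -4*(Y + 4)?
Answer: 73188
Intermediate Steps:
y(Y) = -16 - 4*Y (y(Y) = -4*(4 + Y) = -16 - 4*Y)
C(d) = -30 - 7*d (C(d) = 2 + (d + (-16 - 4*d)*2) = 2 + (d + (-32 - 8*d)) = 2 + (-32 - 7*d) = -30 - 7*d)
v(S, T) = -214 (v(S, T) = 2 + (-30 - 7*6)*3 = 2 + (-30 - 42)*3 = 2 - 72*3 = 2 - 216 = -214)
-19*v(3, 1)*18 = -19*(-214)*18 = 4066*18 = 73188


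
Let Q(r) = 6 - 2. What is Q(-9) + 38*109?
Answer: 4146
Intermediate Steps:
Q(r) = 4
Q(-9) + 38*109 = 4 + 38*109 = 4 + 4142 = 4146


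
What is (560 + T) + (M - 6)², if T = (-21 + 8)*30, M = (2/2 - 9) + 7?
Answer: 219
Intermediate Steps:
M = -1 (M = (2*(½) - 9) + 7 = (1 - 9) + 7 = -8 + 7 = -1)
T = -390 (T = -13*30 = -390)
(560 + T) + (M - 6)² = (560 - 390) + (-1 - 6)² = 170 + (-7)² = 170 + 49 = 219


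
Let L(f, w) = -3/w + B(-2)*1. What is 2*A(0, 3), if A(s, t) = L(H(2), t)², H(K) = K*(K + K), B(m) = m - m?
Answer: 2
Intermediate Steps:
B(m) = 0
H(K) = 2*K² (H(K) = K*(2*K) = 2*K²)
L(f, w) = -3/w (L(f, w) = -3/w + 0*1 = -3/w + 0 = -3/w)
A(s, t) = 9/t² (A(s, t) = (-3/t)² = 9/t²)
2*A(0, 3) = 2*(9/3²) = 2*(9*(⅑)) = 2*1 = 2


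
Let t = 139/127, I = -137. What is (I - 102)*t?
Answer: -33221/127 ≈ -261.58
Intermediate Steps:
t = 139/127 (t = 139*(1/127) = 139/127 ≈ 1.0945)
(I - 102)*t = (-137 - 102)*(139/127) = -239*139/127 = -33221/127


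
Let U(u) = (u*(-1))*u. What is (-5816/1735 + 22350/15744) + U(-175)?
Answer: -139433398309/4552640 ≈ -30627.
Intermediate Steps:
U(u) = -u² (U(u) = (-u)*u = -u²)
(-5816/1735 + 22350/15744) + U(-175) = (-5816/1735 + 22350/15744) - 1*(-175)² = (-5816*1/1735 + 22350*(1/15744)) - 1*30625 = (-5816/1735 + 3725/2624) - 30625 = -8798309/4552640 - 30625 = -139433398309/4552640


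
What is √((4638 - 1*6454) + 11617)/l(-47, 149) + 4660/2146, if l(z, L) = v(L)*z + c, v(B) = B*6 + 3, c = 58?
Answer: 97989103/45174373 ≈ 2.1691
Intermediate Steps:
v(B) = 3 + 6*B (v(B) = 6*B + 3 = 3 + 6*B)
l(z, L) = 58 + z*(3 + 6*L) (l(z, L) = (3 + 6*L)*z + 58 = z*(3 + 6*L) + 58 = 58 + z*(3 + 6*L))
√((4638 - 1*6454) + 11617)/l(-47, 149) + 4660/2146 = √((4638 - 1*6454) + 11617)/(58 + 3*(-47)*(1 + 2*149)) + 4660/2146 = √((4638 - 6454) + 11617)/(58 + 3*(-47)*(1 + 298)) + 4660*(1/2146) = √(-1816 + 11617)/(58 + 3*(-47)*299) + 2330/1073 = √9801/(58 - 42159) + 2330/1073 = 99/(-42101) + 2330/1073 = 99*(-1/42101) + 2330/1073 = -99/42101 + 2330/1073 = 97989103/45174373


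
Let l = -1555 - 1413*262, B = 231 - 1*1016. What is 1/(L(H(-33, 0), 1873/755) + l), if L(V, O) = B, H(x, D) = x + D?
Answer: -1/372546 ≈ -2.6842e-6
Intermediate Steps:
B = -785 (B = 231 - 1016 = -785)
H(x, D) = D + x
L(V, O) = -785
l = -371761 (l = -1555 - 370206 = -371761)
1/(L(H(-33, 0), 1873/755) + l) = 1/(-785 - 371761) = 1/(-372546) = -1/372546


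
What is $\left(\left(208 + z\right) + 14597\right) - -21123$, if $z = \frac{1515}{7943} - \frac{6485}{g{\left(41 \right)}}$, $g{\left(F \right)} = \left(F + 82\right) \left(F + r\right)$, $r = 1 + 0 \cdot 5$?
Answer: $\frac{1474209269399}{41033538} \approx 35927.0$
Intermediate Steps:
$r = 1$ ($r = 1 + 0 = 1$)
$g{\left(F \right)} = \left(1 + F\right) \left(82 + F\right)$ ($g{\left(F \right)} = \left(F + 82\right) \left(F + 1\right) = \left(82 + F\right) \left(1 + F\right) = \left(1 + F\right) \left(82 + F\right)$)
$z = - \frac{43683865}{41033538}$ ($z = \frac{1515}{7943} - \frac{6485}{82 + 41^{2} + 83 \cdot 41} = 1515 \cdot \frac{1}{7943} - \frac{6485}{82 + 1681 + 3403} = \frac{1515}{7943} - \frac{6485}{5166} = - \frac{43683865}{41033538} \approx -1.0646$)
$\left(\left(208 + z\right) + 14597\right) - -21123 = \left(\left(208 - \frac{43683865}{41033538}\right) + 14597\right) - -21123 = \left(\frac{8491292039}{41033538} + 14597\right) + 21123 = \frac{607457846225}{41033538} + 21123 = \frac{1474209269399}{41033538}$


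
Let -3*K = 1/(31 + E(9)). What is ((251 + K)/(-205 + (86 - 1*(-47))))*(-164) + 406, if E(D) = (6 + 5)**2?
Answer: 8025103/8208 ≈ 977.72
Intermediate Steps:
E(D) = 121 (E(D) = 11**2 = 121)
K = -1/456 (K = -1/(3*(31 + 121)) = -1/3/152 = -1/3*1/152 = -1/456 ≈ -0.0021930)
((251 + K)/(-205 + (86 - 1*(-47))))*(-164) + 406 = ((251 - 1/456)/(-205 + (86 - 1*(-47))))*(-164) + 406 = (114455/(456*(-205 + (86 + 47))))*(-164) + 406 = (114455/(456*(-205 + 133)))*(-164) + 406 = ((114455/456)/(-72))*(-164) + 406 = ((114455/456)*(-1/72))*(-164) + 406 = -114455/32832*(-164) + 406 = 4692655/8208 + 406 = 8025103/8208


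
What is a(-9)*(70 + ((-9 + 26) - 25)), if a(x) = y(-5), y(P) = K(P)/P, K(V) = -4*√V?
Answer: 248*I*√5/5 ≈ 110.91*I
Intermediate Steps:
y(P) = -4/√P (y(P) = (-4*√P)/P = -4/√P)
a(x) = 4*I*√5/5 (a(x) = -(-4)*I*√5/5 = 4*I*√5/5)
a(-9)*(70 + ((-9 + 26) - 25)) = (4*I*√5/5)*(70 + ((-9 + 26) - 25)) = (4*I*√5/5)*(70 + (17 - 25)) = (4*I*√5/5)*(70 - 8) = (4*I*√5/5)*62 = 248*I*√5/5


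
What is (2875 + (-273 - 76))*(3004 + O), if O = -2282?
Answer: 1823772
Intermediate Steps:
(2875 + (-273 - 76))*(3004 + O) = (2875 + (-273 - 76))*(3004 - 2282) = (2875 - 349)*722 = 2526*722 = 1823772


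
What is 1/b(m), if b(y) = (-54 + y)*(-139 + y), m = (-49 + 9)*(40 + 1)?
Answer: 1/3013626 ≈ 3.3183e-7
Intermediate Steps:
m = -1640 (m = -40*41 = -1640)
b(y) = (-139 + y)*(-54 + y)
1/b(m) = 1/(7506 + (-1640)**2 - 193*(-1640)) = 1/(7506 + 2689600 + 316520) = 1/3013626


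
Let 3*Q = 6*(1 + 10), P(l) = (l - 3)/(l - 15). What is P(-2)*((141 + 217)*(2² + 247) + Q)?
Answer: 449400/17 ≈ 26435.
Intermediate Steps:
P(l) = (-3 + l)/(-15 + l)
Q = 22 (Q = (6*(1 + 10))/3 = (6*11)/3 = (⅓)*66 = 22)
P(-2)*((141 + 217)*(2² + 247) + Q) = ((-3 - 2)/(-15 - 2))*((141 + 217)*(2² + 247) + 22) = (-5/(-17))*(358*(4 + 247) + 22) = (-1/17*(-5))*(358*251 + 22) = 5*(89858 + 22)/17 = (5/17)*89880 = 449400/17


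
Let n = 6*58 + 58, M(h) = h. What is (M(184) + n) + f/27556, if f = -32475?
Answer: 16225565/27556 ≈ 588.82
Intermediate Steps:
n = 406 (n = 348 + 58 = 406)
(M(184) + n) + f/27556 = (184 + 406) - 32475/27556 = 590 - 32475*1/27556 = 590 - 32475/27556 = 16225565/27556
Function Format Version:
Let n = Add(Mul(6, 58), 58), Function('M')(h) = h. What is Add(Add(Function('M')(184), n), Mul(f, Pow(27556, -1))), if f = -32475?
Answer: Rational(16225565, 27556) ≈ 588.82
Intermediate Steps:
n = 406 (n = Add(348, 58) = 406)
Add(Add(Function('M')(184), n), Mul(f, Pow(27556, -1))) = Add(Add(184, 406), Mul(-32475, Pow(27556, -1))) = Add(590, Mul(-32475, Rational(1, 27556))) = Add(590, Rational(-32475, 27556)) = Rational(16225565, 27556)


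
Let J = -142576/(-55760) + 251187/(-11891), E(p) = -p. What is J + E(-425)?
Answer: 16842631381/41440135 ≈ 406.43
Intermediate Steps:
J = -769425994/41440135 (J = -142576*(-1/55760) + 251187*(-1/11891) = 8911/3485 - 251187/11891 = -769425994/41440135 ≈ -18.567)
J + E(-425) = -769425994/41440135 - 1*(-425) = -769425994/41440135 + 425 = 16842631381/41440135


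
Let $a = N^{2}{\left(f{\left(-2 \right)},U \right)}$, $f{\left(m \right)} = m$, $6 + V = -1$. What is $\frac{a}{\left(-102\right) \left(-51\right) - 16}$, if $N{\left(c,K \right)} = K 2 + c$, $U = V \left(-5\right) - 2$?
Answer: $\frac{2048}{2593} \approx 0.78982$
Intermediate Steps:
$V = -7$ ($V = -6 - 1 = -7$)
$U = 33$ ($U = \left(-7\right) \left(-5\right) - 2 = 35 - 2 = 33$)
$N{\left(c,K \right)} = c + 2 K$ ($N{\left(c,K \right)} = 2 K + c = c + 2 K$)
$a = 4096$ ($a = \left(-2 + 2 \cdot 33\right)^{2} = \left(-2 + 66\right)^{2} = 64^{2} = 4096$)
$\frac{a}{\left(-102\right) \left(-51\right) - 16} = \frac{4096}{\left(-102\right) \left(-51\right) - 16} = \frac{4096}{5202 - 16} = \frac{4096}{5186} = 4096 \cdot \frac{1}{5186} = \frac{2048}{2593}$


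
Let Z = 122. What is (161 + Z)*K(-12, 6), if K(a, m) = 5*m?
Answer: 8490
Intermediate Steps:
(161 + Z)*K(-12, 6) = (161 + 122)*(5*6) = 283*30 = 8490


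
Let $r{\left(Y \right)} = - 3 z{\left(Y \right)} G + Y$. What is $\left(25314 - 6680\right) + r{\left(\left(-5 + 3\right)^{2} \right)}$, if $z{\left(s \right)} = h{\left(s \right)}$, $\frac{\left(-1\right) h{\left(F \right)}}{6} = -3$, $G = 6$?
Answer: $18314$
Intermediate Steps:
$h{\left(F \right)} = 18$ ($h{\left(F \right)} = \left(-6\right) \left(-3\right) = 18$)
$z{\left(s \right)} = 18$
$r{\left(Y \right)} = -324 + Y$ ($r{\left(Y \right)} = - 3 \cdot 18 \cdot 6 + Y = \left(-3\right) 108 + Y = -324 + Y$)
$\left(25314 - 6680\right) + r{\left(\left(-5 + 3\right)^{2} \right)} = \left(25314 - 6680\right) - \left(324 - \left(-5 + 3\right)^{2}\right) = 18634 - \left(324 - \left(-2\right)^{2}\right) = 18634 + \left(-324 + 4\right) = 18634 - 320 = 18314$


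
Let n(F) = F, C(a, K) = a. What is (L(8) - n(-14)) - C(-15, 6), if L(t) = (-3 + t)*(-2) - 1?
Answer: 18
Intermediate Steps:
L(t) = 5 - 2*t (L(t) = (6 - 2*t) - 1 = 5 - 2*t)
(L(8) - n(-14)) - C(-15, 6) = ((5 - 2*8) - 1*(-14)) - 1*(-15) = ((5 - 16) + 14) + 15 = (-11 + 14) + 15 = 3 + 15 = 18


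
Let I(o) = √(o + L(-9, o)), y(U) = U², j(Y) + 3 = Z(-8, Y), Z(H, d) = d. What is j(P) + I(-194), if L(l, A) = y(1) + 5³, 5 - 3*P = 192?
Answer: -196/3 + 2*I*√17 ≈ -65.333 + 8.2462*I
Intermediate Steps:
P = -187/3 (P = 5/3 - ⅓*192 = 5/3 - 64 = -187/3 ≈ -62.333)
j(Y) = -3 + Y
L(l, A) = 126 (L(l, A) = 1² + 5³ = 1 + 125 = 126)
I(o) = √(126 + o) (I(o) = √(o + 126) = √(126 + o))
j(P) + I(-194) = (-3 - 187/3) + √(126 - 194) = -196/3 + √(-68) = -196/3 + 2*I*√17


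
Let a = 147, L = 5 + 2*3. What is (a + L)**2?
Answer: 24964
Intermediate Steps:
L = 11 (L = 5 + 6 = 11)
(a + L)**2 = (147 + 11)**2 = 158**2 = 24964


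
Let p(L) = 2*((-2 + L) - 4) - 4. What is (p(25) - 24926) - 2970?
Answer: -27862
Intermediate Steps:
p(L) = -16 + 2*L (p(L) = 2*(-6 + L) - 4 = (-12 + 2*L) - 4 = -16 + 2*L)
(p(25) - 24926) - 2970 = ((-16 + 2*25) - 24926) - 2970 = ((-16 + 50) - 24926) - 2970 = (34 - 24926) - 2970 = -24892 - 2970 = -27862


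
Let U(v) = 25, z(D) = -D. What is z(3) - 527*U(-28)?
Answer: -13178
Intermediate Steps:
z(3) - 527*U(-28) = -1*3 - 527*25 = -3 - 13175 = -13178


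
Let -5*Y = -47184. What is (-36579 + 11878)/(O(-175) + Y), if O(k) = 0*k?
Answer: -123505/47184 ≈ -2.6175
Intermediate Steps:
Y = 47184/5 (Y = -⅕*(-47184) = 47184/5 ≈ 9436.8)
O(k) = 0
(-36579 + 11878)/(O(-175) + Y) = (-36579 + 11878)/(0 + 47184/5) = -24701/47184/5 = -24701*5/47184 = -123505/47184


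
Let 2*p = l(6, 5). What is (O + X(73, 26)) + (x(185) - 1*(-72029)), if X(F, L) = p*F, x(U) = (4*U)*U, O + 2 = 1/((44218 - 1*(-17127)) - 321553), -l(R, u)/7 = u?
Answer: 54032061095/260208 ≈ 2.0765e+5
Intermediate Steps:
l(R, u) = -7*u
p = -35/2 (p = (-7*5)/2 = (1/2)*(-35) = -35/2 ≈ -17.500)
O = -520417/260208 (O = -2 + 1/((44218 - 1*(-17127)) - 321553) = -2 + 1/((44218 + 17127) - 321553) = -2 + 1/(61345 - 321553) = -2 + 1/(-260208) = -2 - 1/260208 = -520417/260208 ≈ -2.0000)
x(U) = 4*U**2
X(F, L) = -35*F/2
(O + X(73, 26)) + (x(185) - 1*(-72029)) = (-520417/260208 - 35/2*73) + (4*185**2 - 1*(-72029)) = (-520417/260208 - 2555/2) + (4*34225 + 72029) = -332936137/260208 + (136900 + 72029) = -332936137/260208 + 208929 = 54032061095/260208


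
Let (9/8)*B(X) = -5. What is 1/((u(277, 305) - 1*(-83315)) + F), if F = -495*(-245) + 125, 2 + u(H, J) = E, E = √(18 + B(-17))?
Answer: 1842417/377166711199 - 3*√122/377166711199 ≈ 4.8848e-6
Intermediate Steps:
B(X) = -40/9 (B(X) = (8/9)*(-5) = -40/9)
E = √122/3 (E = √(18 - 40/9) = √(122/9) = √122/3 ≈ 3.6818)
u(H, J) = -2 + √122/3
F = 121400 (F = 121275 + 125 = 121400)
1/((u(277, 305) - 1*(-83315)) + F) = 1/(((-2 + √122/3) - 1*(-83315)) + 121400) = 1/(((-2 + √122/3) + 83315) + 121400) = 1/((83313 + √122/3) + 121400) = 1/(204713 + √122/3)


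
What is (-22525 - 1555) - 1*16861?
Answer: -40941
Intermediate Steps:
(-22525 - 1555) - 1*16861 = -24080 - 16861 = -40941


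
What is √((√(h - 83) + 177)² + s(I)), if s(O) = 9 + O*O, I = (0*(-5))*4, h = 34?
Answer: √(31289 + 2478*I) ≈ 177.03 + 6.999*I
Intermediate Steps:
I = 0 (I = 0*4 = 0)
s(O) = 9 + O²
√((√(h - 83) + 177)² + s(I)) = √((√(34 - 83) + 177)² + (9 + 0²)) = √((√(-49) + 177)² + (9 + 0)) = √((7*I + 177)² + 9) = √((177 + 7*I)² + 9) = √(9 + (177 + 7*I)²)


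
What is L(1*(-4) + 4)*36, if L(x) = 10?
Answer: 360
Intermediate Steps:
L(1*(-4) + 4)*36 = 10*36 = 360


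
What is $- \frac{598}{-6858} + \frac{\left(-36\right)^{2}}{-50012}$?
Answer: $\frac{2627401}{42872787} \approx 0.061284$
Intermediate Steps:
$- \frac{598}{-6858} + \frac{\left(-36\right)^{2}}{-50012} = \left(-598\right) \left(- \frac{1}{6858}\right) + 1296 \left(- \frac{1}{50012}\right) = \frac{299}{3429} - \frac{324}{12503} = \frac{2627401}{42872787}$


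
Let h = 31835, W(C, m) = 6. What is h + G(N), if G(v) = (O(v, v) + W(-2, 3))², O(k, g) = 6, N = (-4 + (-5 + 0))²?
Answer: 31979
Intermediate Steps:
N = 81 (N = (-4 - 5)² = (-9)² = 81)
G(v) = 144 (G(v) = (6 + 6)² = 12² = 144)
h + G(N) = 31835 + 144 = 31979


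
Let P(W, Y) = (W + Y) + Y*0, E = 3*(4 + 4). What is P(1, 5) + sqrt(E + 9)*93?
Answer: 6 + 93*sqrt(33) ≈ 540.24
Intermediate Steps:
E = 24 (E = 3*8 = 24)
P(W, Y) = W + Y (P(W, Y) = (W + Y) + 0 = W + Y)
P(1, 5) + sqrt(E + 9)*93 = (1 + 5) + sqrt(24 + 9)*93 = 6 + sqrt(33)*93 = 6 + 93*sqrt(33)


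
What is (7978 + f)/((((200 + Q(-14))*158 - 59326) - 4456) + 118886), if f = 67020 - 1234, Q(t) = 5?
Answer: 36882/43747 ≈ 0.84307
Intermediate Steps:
f = 65786
(7978 + f)/((((200 + Q(-14))*158 - 59326) - 4456) + 118886) = (7978 + 65786)/((((200 + 5)*158 - 59326) - 4456) + 118886) = 73764/(((205*158 - 59326) - 4456) + 118886) = 73764/(((32390 - 59326) - 4456) + 118886) = 73764/((-26936 - 4456) + 118886) = 73764/(-31392 + 118886) = 73764/87494 = 73764*(1/87494) = 36882/43747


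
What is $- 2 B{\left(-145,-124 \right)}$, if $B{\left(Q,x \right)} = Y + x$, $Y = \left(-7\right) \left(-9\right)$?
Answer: $122$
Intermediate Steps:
$Y = 63$
$B{\left(Q,x \right)} = 63 + x$
$- 2 B{\left(-145,-124 \right)} = - 2 \left(63 - 124\right) = \left(-2\right) \left(-61\right) = 122$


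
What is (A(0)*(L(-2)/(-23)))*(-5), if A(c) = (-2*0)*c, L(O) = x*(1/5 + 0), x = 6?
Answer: 0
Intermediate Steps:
L(O) = 6/5 (L(O) = 6*(1/5 + 0) = 6*(1/5) = 6/5)
A(c) = 0 (A(c) = 0*c = 0)
(A(0)*(L(-2)/(-23)))*(-5) = (0*((6/5)/(-23)))*(-5) = (0*((6/5)*(-1/23)))*(-5) = (0*(-6/115))*(-5) = 0*(-5) = 0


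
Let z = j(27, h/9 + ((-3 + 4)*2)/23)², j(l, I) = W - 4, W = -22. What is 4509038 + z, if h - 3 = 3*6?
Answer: 4509714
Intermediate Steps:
h = 21 (h = 3 + 3*6 = 3 + 18 = 21)
j(l, I) = -26 (j(l, I) = -22 - 4 = -26)
z = 676 (z = (-26)² = 676)
4509038 + z = 4509038 + 676 = 4509714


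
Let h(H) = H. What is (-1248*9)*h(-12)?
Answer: 134784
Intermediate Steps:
(-1248*9)*h(-12) = -1248*9*(-12) = -208*54*(-12) = -11232*(-12) = 134784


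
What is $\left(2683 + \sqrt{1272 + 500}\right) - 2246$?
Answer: $437 + 2 \sqrt{443} \approx 479.1$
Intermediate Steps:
$\left(2683 + \sqrt{1272 + 500}\right) - 2246 = \left(2683 + \sqrt{1772}\right) - 2246 = \left(2683 + 2 \sqrt{443}\right) - 2246 = 437 + 2 \sqrt{443}$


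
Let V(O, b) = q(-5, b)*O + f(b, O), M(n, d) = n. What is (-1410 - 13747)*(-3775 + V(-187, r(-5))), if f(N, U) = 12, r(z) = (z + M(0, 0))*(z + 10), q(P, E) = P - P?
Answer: 57035791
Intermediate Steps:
q(P, E) = 0
r(z) = z*(10 + z) (r(z) = (z + 0)*(z + 10) = z*(10 + z))
V(O, b) = 12 (V(O, b) = 0*O + 12 = 0 + 12 = 12)
(-1410 - 13747)*(-3775 + V(-187, r(-5))) = (-1410 - 13747)*(-3775 + 12) = -15157*(-3763) = 57035791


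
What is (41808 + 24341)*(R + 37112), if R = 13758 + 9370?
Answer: 3984815760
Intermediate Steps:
R = 23128
(41808 + 24341)*(R + 37112) = (41808 + 24341)*(23128 + 37112) = 66149*60240 = 3984815760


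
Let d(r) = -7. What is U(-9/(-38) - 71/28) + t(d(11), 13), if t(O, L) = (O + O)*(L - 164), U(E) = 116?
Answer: 2230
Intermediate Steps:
t(O, L) = 2*O*(-164 + L) (t(O, L) = (2*O)*(-164 + L) = 2*O*(-164 + L))
U(-9/(-38) - 71/28) + t(d(11), 13) = 116 + 2*(-7)*(-164 + 13) = 116 + 2*(-7)*(-151) = 116 + 2114 = 2230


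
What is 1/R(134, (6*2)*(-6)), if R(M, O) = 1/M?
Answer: 134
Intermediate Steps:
1/R(134, (6*2)*(-6)) = 1/(1/134) = 134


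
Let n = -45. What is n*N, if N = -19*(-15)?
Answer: -12825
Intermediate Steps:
N = 285
n*N = -45*285 = -12825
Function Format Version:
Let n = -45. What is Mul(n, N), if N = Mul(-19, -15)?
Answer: -12825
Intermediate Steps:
N = 285
Mul(n, N) = Mul(-45, 285) = -12825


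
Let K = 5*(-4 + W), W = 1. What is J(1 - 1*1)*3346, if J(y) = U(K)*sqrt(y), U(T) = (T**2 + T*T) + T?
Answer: 0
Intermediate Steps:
K = -15 (K = 5*(-4 + 1) = 5*(-3) = -15)
U(T) = T + 2*T**2 (U(T) = (T**2 + T**2) + T = 2*T**2 + T = T + 2*T**2)
J(y) = 435*sqrt(y) (J(y) = (-15*(1 + 2*(-15)))*sqrt(y) = (-15*(1 - 30))*sqrt(y) = (-15*(-29))*sqrt(y) = 435*sqrt(y))
J(1 - 1*1)*3346 = (435*sqrt(1 - 1*1))*3346 = (435*sqrt(1 - 1))*3346 = (435*sqrt(0))*3346 = (435*0)*3346 = 0*3346 = 0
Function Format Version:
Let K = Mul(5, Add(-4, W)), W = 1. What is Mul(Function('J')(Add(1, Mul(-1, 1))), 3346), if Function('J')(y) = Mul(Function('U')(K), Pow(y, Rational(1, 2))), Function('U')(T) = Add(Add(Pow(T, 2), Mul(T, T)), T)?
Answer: 0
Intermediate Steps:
K = -15 (K = Mul(5, Add(-4, 1)) = Mul(5, -3) = -15)
Function('U')(T) = Add(T, Mul(2, Pow(T, 2))) (Function('U')(T) = Add(Add(Pow(T, 2), Pow(T, 2)), T) = Add(Mul(2, Pow(T, 2)), T) = Add(T, Mul(2, Pow(T, 2))))
Function('J')(y) = Mul(435, Pow(y, Rational(1, 2))) (Function('J')(y) = Mul(Mul(-15, Add(1, Mul(2, -15))), Pow(y, Rational(1, 2))) = Mul(Mul(-15, Add(1, -30)), Pow(y, Rational(1, 2))) = Mul(Mul(-15, -29), Pow(y, Rational(1, 2))) = Mul(435, Pow(y, Rational(1, 2))))
Mul(Function('J')(Add(1, Mul(-1, 1))), 3346) = Mul(Mul(435, Pow(Add(1, Mul(-1, 1)), Rational(1, 2))), 3346) = Mul(Mul(435, Pow(Add(1, -1), Rational(1, 2))), 3346) = Mul(Mul(435, Pow(0, Rational(1, 2))), 3346) = Mul(Mul(435, 0), 3346) = Mul(0, 3346) = 0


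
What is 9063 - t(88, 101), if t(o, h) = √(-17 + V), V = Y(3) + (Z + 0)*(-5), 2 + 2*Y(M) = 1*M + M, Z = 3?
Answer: 9063 - I*√30 ≈ 9063.0 - 5.4772*I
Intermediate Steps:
Y(M) = -1 + M (Y(M) = -1 + (1*M + M)/2 = -1 + (M + M)/2 = -1 + (2*M)/2 = -1 + M)
V = -13 (V = (-1 + 3) + (3 + 0)*(-5) = 2 + 3*(-5) = 2 - 15 = -13)
t(o, h) = I*√30 (t(o, h) = √(-17 - 13) = √(-30) = I*√30)
9063 - t(88, 101) = 9063 - I*√30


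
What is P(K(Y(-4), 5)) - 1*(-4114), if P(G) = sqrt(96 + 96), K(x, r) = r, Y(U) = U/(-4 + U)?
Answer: 4114 + 8*sqrt(3) ≈ 4127.9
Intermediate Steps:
P(G) = 8*sqrt(3) (P(G) = sqrt(192) = 8*sqrt(3))
P(K(Y(-4), 5)) - 1*(-4114) = 8*sqrt(3) - 1*(-4114) = 8*sqrt(3) + 4114 = 4114 + 8*sqrt(3)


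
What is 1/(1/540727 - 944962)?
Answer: -540727/510966467373 ≈ -1.0582e-6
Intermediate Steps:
1/(1/540727 - 944962) = 1/(-510966467373/540727) = -540727/510966467373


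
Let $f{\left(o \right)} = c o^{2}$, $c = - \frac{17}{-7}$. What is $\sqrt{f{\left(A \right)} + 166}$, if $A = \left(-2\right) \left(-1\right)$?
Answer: $\frac{\sqrt{8610}}{7} \approx 13.256$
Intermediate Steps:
$c = \frac{17}{7}$ ($c = \left(-17\right) \left(- \frac{1}{7}\right) = \frac{17}{7} \approx 2.4286$)
$A = 2$
$f{\left(o \right)} = \frac{17 o^{2}}{7}$
$\sqrt{f{\left(A \right)} + 166} = \sqrt{\frac{17 \cdot 2^{2}}{7} + 166} = \sqrt{\frac{17}{7} \cdot 4 + 166} = \sqrt{\frac{68}{7} + 166} = \sqrt{\frac{1230}{7}} = \frac{\sqrt{8610}}{7}$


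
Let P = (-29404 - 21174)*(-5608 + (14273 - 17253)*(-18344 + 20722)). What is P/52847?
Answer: 358701603744/52847 ≈ 6.7876e+6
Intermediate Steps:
P = 358701603744 (P = -50578*(-5608 - 2980*2378) = -50578*(-5608 - 7086440) = -50578*(-7092048) = 358701603744)
P/52847 = 358701603744/52847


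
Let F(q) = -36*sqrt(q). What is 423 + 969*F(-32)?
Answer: 423 - 139536*I*sqrt(2) ≈ 423.0 - 1.9733e+5*I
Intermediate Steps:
423 + 969*F(-32) = 423 + 969*(-144*I*sqrt(2)) = 423 - 139536*I*sqrt(2)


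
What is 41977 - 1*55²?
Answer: 38952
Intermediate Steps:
41977 - 1*55² = 41977 - 1*3025 = 41977 - 3025 = 38952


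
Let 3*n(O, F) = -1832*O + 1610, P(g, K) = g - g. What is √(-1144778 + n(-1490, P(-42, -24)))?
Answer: 2*I*√58587 ≈ 484.1*I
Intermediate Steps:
P(g, K) = 0
n(O, F) = 1610/3 - 1832*O/3 (n(O, F) = (-1832*O + 1610)/3 = (1610 - 1832*O)/3 = 1610/3 - 1832*O/3)
√(-1144778 + n(-1490, P(-42, -24))) = √(-1144778 + (1610/3 - 1832/3*(-1490))) = √(-1144778 + (1610/3 + 2729680/3)) = √(-1144778 + 910430) = √(-234348) = 2*I*√58587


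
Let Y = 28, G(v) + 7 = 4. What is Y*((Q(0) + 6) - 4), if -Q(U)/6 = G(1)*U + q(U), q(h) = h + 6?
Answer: -952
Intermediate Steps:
G(v) = -3 (G(v) = -7 + 4 = -3)
q(h) = 6 + h
Q(U) = -36 + 12*U (Q(U) = -6*(-3*U + (6 + U)) = -6*(6 - 2*U) = -36 + 12*U)
Y*((Q(0) + 6) - 4) = 28*(((-36 + 12*0) + 6) - 4) = 28*(((-36 + 0) + 6) - 4) = 28*((-36 + 6) - 4) = 28*(-30 - 4) = 28*(-34) = -952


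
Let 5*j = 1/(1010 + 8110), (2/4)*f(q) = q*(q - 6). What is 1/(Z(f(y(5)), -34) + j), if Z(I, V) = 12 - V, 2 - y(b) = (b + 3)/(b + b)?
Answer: 45600/2097601 ≈ 0.021739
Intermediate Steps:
y(b) = 2 - (3 + b)/(2*b) (y(b) = 2 - (b + 3)/(b + b) = 2 - (3 + b)/(2*b))
f(q) = 2*q*(-6 + q) (f(q) = 2*(q*(q - 6)) = 2*(q*(-6 + q)) = 2*q*(-6 + q))
j = 1/45600 (j = 1/(5*(1010 + 8110)) = (⅕)/9120 = (⅕)*(1/9120) = 1/45600 ≈ 2.1930e-5)
1/(Z(f(y(5)), -34) + j) = 1/((12 - 1*(-34)) + 1/45600) = 1/((12 + 34) + 1/45600) = 1/(46 + 1/45600) = 1/(2097601/45600) = 45600/2097601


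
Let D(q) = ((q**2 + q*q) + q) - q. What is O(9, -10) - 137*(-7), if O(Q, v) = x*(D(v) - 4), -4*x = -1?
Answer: 1008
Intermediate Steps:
x = 1/4 (x = -1/4*(-1) = 1/4 ≈ 0.25000)
D(q) = 2*q**2 (D(q) = ((q**2 + q**2) + q) - q = (2*q**2 + q) - q = (q + 2*q**2) - q = 2*q**2)
O(Q, v) = -1 + v**2/2 (O(Q, v) = (2*v**2 - 4)/4 = (-4 + 2*v**2)/4 = -1 + v**2/2)
O(9, -10) - 137*(-7) = (-1 + (1/2)*(-10)**2) - 137*(-7) = (-1 + (1/2)*100) + 959 = (-1 + 50) + 959 = 49 + 959 = 1008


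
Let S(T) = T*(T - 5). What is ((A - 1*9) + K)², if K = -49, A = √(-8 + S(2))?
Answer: (58 - I*√14)² ≈ 3350.0 - 434.03*I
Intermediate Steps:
S(T) = T*(-5 + T)
A = I*√14 (A = √(-8 + 2*(-5 + 2)) = √(-8 + 2*(-3)) = √(-8 - 6) = √(-14) = I*√14 ≈ 3.7417*I)
((A - 1*9) + K)² = ((I*√14 - 1*9) - 49)² = ((I*√14 - 9) - 49)² = ((-9 + I*√14) - 49)² = (-58 + I*√14)²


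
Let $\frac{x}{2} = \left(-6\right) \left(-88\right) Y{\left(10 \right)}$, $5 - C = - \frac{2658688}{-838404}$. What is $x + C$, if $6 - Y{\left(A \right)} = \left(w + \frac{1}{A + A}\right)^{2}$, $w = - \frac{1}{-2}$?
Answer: $\frac{31536508139}{5240025} \approx 6018.4$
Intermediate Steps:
$w = \frac{1}{2}$ ($w = \left(-1\right) \left(- \frac{1}{2}\right) = \frac{1}{2} \approx 0.5$)
$Y{\left(A \right)} = 6 - \left(\frac{1}{2} + \frac{1}{2 A}\right)^{2}$ ($Y{\left(A \right)} = 6 - \left(\frac{1}{2} + \frac{1}{A + A}\right)^{2} = 6 - \left(\frac{1}{2} + \frac{1}{2 A}\right)^{2}$)
$C = \frac{383333}{209601}$ ($C = 5 - - \frac{2658688}{-838404} = 5 - \left(-2658688\right) \left(- \frac{1}{838404}\right) = 5 - \frac{664672}{209601} = \frac{383333}{209601} \approx 1.8289$)
$x = \frac{150414}{25}$ ($x = 2 \left(-6\right) \left(-88\right) \left(6 - \frac{\left(1 + 10\right)^{2}}{4 \cdot 100}\right) = 2 \cdot 528 \left(6 - \frac{11^{2}}{400}\right) = 2 \cdot 528 \left(6 - \frac{1}{400} \cdot 121\right) = 2 \cdot 528 \left(6 - \frac{121}{400}\right) = 2 \cdot 528 \cdot \frac{2279}{400} = 2 \cdot \frac{75207}{25} = \frac{150414}{25} \approx 6016.6$)
$x + C = \frac{150414}{25} + \frac{383333}{209601} = \frac{31536508139}{5240025}$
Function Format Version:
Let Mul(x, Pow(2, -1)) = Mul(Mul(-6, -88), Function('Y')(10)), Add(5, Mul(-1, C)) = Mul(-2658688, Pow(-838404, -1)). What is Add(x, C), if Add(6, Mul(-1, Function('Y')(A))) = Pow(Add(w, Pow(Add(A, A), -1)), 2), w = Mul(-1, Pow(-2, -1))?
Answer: Rational(31536508139, 5240025) ≈ 6018.4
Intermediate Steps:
w = Rational(1, 2) (w = Mul(-1, Rational(-1, 2)) = Rational(1, 2) ≈ 0.50000)
Function('Y')(A) = Add(6, Mul(-1, Pow(Add(Rational(1, 2), Mul(Rational(1, 2), Pow(A, -1))), 2))) (Function('Y')(A) = Add(6, Mul(-1, Pow(Add(Rational(1, 2), Pow(Add(A, A), -1)), 2))) = Add(6, Mul(-1, Pow(Add(Rational(1, 2), Pow(Mul(2, A), -1)), 2))) = Add(6, Mul(-1, Pow(Add(Rational(1, 2), Mul(Rational(1, 2), Pow(A, -1))), 2))))
C = Rational(383333, 209601) (C = Add(5, Mul(-1, Mul(-2658688, Pow(-838404, -1)))) = Add(5, Mul(-1, Mul(-2658688, Rational(-1, 838404)))) = Add(5, Mul(-1, Rational(664672, 209601))) = Add(5, Rational(-664672, 209601)) = Rational(383333, 209601) ≈ 1.8289)
x = Rational(150414, 25) (x = Mul(2, Mul(Mul(-6, -88), Add(6, Mul(Rational(-1, 4), Pow(10, -2), Pow(Add(1, 10), 2))))) = Mul(2, Mul(528, Add(6, Mul(Rational(-1, 4), Rational(1, 100), Pow(11, 2))))) = Mul(2, Mul(528, Add(6, Mul(Rational(-1, 4), Rational(1, 100), 121)))) = Mul(2, Mul(528, Add(6, Rational(-121, 400)))) = Mul(2, Mul(528, Rational(2279, 400))) = Mul(2, Rational(75207, 25)) = Rational(150414, 25) ≈ 6016.6)
Add(x, C) = Add(Rational(150414, 25), Rational(383333, 209601)) = Rational(31536508139, 5240025)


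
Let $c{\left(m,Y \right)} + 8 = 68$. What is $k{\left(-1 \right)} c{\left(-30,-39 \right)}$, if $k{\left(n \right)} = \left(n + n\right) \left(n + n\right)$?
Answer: $240$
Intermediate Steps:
$k{\left(n \right)} = 4 n^{2}$ ($k{\left(n \right)} = 2 n 2 n = 4 n^{2}$)
$c{\left(m,Y \right)} = 60$ ($c{\left(m,Y \right)} = -8 + 68 = 60$)
$k{\left(-1 \right)} c{\left(-30,-39 \right)} = 4 \left(-1\right)^{2} \cdot 60 = 4 \cdot 1 \cdot 60 = 4 \cdot 60 = 240$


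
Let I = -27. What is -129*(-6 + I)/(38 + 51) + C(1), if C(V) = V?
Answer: 4346/89 ≈ 48.831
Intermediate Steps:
-129*(-6 + I)/(38 + 51) + C(1) = -129*(-6 - 27)/(38 + 51) + 1 = -(-4257)/89 + 1 = -129*(-33/89) + 1 = 4257/89 + 1 = 4346/89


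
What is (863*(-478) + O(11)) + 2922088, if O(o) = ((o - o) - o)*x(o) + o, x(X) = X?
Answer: 2509464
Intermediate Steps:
O(o) = o - o**2 (O(o) = ((o - o) - o)*o + o = (0 - o)*o + o = (-o)*o + o = -o**2 + o = o - o**2)
(863*(-478) + O(11)) + 2922088 = (863*(-478) + 11*(1 - 1*11)) + 2922088 = (-412514 + 11*(1 - 11)) + 2922088 = (-412514 + 11*(-10)) + 2922088 = (-412514 - 110) + 2922088 = -412624 + 2922088 = 2509464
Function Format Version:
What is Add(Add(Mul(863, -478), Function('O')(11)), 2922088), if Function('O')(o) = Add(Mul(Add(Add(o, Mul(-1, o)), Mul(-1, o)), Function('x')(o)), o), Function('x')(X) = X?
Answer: 2509464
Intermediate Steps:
Function('O')(o) = Add(o, Mul(-1, Pow(o, 2))) (Function('O')(o) = Add(Mul(Add(Add(o, Mul(-1, o)), Mul(-1, o)), o), o) = Add(Mul(Add(0, Mul(-1, o)), o), o) = Add(Mul(Mul(-1, o), o), o) = Add(Mul(-1, Pow(o, 2)), o) = Add(o, Mul(-1, Pow(o, 2))))
Add(Add(Mul(863, -478), Function('O')(11)), 2922088) = Add(Add(Mul(863, -478), Mul(11, Add(1, Mul(-1, 11)))), 2922088) = Add(Add(-412514, Mul(11, Add(1, -11))), 2922088) = Add(Add(-412514, Mul(11, -10)), 2922088) = Add(Add(-412514, -110), 2922088) = Add(-412624, 2922088) = 2509464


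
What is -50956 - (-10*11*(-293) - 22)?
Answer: -83164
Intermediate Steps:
-50956 - (-10*11*(-293) - 22) = -50956 - (-110*(-293) - 22) = -50956 - (32230 - 22) = -50956 - 1*32208 = -50956 - 32208 = -83164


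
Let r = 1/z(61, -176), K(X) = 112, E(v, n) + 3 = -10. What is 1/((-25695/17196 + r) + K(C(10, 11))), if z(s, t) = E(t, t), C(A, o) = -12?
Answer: 74516/8228715 ≈ 0.0090556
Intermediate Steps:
E(v, n) = -13 (E(v, n) = -3 - 10 = -13)
z(s, t) = -13
r = -1/13 (r = 1/(-13) = -1/13 ≈ -0.076923)
1/((-25695/17196 + r) + K(C(10, 11))) = 1/((-25695/17196 - 1/13) + 112) = 1/((-25695*1/17196 - 1/13) + 112) = 1/((-8565/5732 - 1/13) + 112) = 1/(-117077/74516 + 112) = 1/(8228715/74516) = 74516/8228715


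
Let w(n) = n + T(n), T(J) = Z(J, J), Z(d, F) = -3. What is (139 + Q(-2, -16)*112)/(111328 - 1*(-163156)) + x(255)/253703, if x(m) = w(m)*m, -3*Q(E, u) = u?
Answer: 53475455447/208912242756 ≈ 0.25597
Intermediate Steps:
T(J) = -3
Q(E, u) = -u/3
w(n) = -3 + n (w(n) = n - 3 = -3 + n)
x(m) = m*(-3 + m) (x(m) = (-3 + m)*m = m*(-3 + m))
(139 + Q(-2, -16)*112)/(111328 - 1*(-163156)) + x(255)/253703 = (139 - ⅓*(-16)*112)/(111328 - 1*(-163156)) + (255*(-3 + 255))/253703 = (139 + (16/3)*112)/(111328 + 163156) + (255*252)*(1/253703) = (139 + 1792/3)/274484 + 64260*(1/253703) = (2209/3)*(1/274484) + 64260/253703 = 2209/823452 + 64260/253703 = 53475455447/208912242756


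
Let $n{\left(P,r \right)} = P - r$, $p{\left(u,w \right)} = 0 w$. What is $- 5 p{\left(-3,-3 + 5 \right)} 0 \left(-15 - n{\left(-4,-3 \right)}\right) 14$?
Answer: $0$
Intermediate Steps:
$p{\left(u,w \right)} = 0$
$- 5 p{\left(-3,-3 + 5 \right)} 0 \left(-15 - n{\left(-4,-3 \right)}\right) 14 = \left(-5\right) 0 \cdot 0 \left(-15 - \left(-4 - -3\right)\right) 14 = 0 \cdot 0 \left(-15 - \left(-4 + 3\right)\right) 14 = 0 \left(-15 - -1\right) 14 = 0 \left(-15 + 1\right) 14 = 0 \left(-14\right) 14 = 0 \cdot 14 = 0$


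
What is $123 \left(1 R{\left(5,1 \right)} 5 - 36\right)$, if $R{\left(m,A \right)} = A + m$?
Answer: $-738$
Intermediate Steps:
$123 \left(1 R{\left(5,1 \right)} 5 - 36\right) = 123 \left(1 \left(1 + 5\right) 5 - 36\right) = 123 \left(1 \cdot 6 \cdot 5 - 36\right) = 123 \left(6 \cdot 5 - 36\right) = 123 \left(30 - 36\right) = 123 \left(-6\right) = -738$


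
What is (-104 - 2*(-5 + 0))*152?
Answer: -14288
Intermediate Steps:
(-104 - 2*(-5 + 0))*152 = (-104 - 2*(-5))*152 = (-104 + 10)*152 = -94*152 = -14288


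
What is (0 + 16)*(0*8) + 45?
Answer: 45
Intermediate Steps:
(0 + 16)*(0*8) + 45 = 16*0 + 45 = 0 + 45 = 45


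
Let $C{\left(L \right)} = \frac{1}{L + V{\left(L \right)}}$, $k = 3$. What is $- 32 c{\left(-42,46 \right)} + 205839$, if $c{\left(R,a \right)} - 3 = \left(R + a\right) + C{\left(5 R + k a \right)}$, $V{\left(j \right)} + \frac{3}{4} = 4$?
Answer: $\frac{56544253}{275} \approx 2.0562 \cdot 10^{5}$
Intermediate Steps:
$V{\left(j \right)} = \frac{13}{4}$ ($V{\left(j \right)} = - \frac{3}{4} + 4 = \frac{13}{4}$)
$C{\left(L \right)} = \frac{1}{\frac{13}{4} + L}$ ($C{\left(L \right)} = \frac{1}{L + \frac{13}{4}} = \frac{1}{\frac{13}{4} + L}$)
$c{\left(R,a \right)} = 3 + R + a + \frac{4}{13 + 12 a + 20 R}$ ($c{\left(R,a \right)} = 3 + \left(\left(R + a\right) + \frac{4}{13 + 4 \left(5 R + 3 a\right)}\right) = 3 + \left(\left(R + a\right) + \frac{4}{13 + 4 \left(3 a + 5 R\right)}\right) = 3 + \left(\left(R + a\right) + \frac{4}{13 + \left(12 a + 20 R\right)}\right) = 3 + \left(\left(R + a\right) + \frac{4}{13 + 12 a + 20 R}\right) = 3 + \left(R + a + \frac{4}{13 + 12 a + 20 R}\right) = 3 + R + a + \frac{4}{13 + 12 a + 20 R}$)
$- 32 c{\left(-42,46 \right)} + 205839 = - 32 \frac{4 + \left(3 - 42 + 46\right) \left(13 + 12 \cdot 46 + 20 \left(-42\right)\right)}{13 + 12 \cdot 46 + 20 \left(-42\right)} + 205839 = - 32 \frac{4 + 7 \left(13 + 552 - 840\right)}{13 + 552 - 840} + 205839 = - 32 \frac{4 + 7 \left(-275\right)}{-275} + 205839 = - 32 \left(- \frac{4 - 1925}{275}\right) + 205839 = - 32 \left(\left(- \frac{1}{275}\right) \left(-1921\right)\right) + 205839 = \left(-32\right) \frac{1921}{275} + 205839 = - \frac{61472}{275} + 205839 = \frac{56544253}{275}$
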